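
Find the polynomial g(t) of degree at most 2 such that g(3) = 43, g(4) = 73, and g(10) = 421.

Write g(t) = at^2 + bt + c. Substituting each data point gives a linear system:
  9a + 3b + c = 43
  16a + 4b + c = 73
  100a + 10b + c = 421
Solving the system yields a = 4, b = 2, c = 1.
So g(t) = 4t^2 + 2t + 1.
Check: g(4) = 73. ✓

g(t) = 4t^2 + 2t + 1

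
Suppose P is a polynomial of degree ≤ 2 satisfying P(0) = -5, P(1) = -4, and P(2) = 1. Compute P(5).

40

Write P(t) = at^2 + bt + c. Substituting each data point gives a linear system:
  c = -5
  a + b + c = -4
  4a + 2b + c = 1
Solving the system yields a = 2, b = -1, c = -5.
So P(t) = 2t^2 - t - 5.
Then P(5) = 40.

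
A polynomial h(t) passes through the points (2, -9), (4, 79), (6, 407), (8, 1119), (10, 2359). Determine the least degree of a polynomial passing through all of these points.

3

Divided differences on the nodes 2, 4, 6, 8, 10:
  order 0: -9  79  407  1119  2359
  order 1: 44  164  356  620
  order 2: 30  48  66
  order 3: 3  3
  order 4: 0
The order-3 divided differences are all 3 (nonzero) and every higher order vanishes, so the data lies on a polynomial of degree exactly 3.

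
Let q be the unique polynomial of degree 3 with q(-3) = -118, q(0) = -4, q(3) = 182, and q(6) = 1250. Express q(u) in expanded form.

q(u) = 5u^3 + 4u^2 + 5u - 4

Write q(u) = au^3 + bu^2 + cu + d. Substituting each data point gives a linear system:
  -27a + 9b - 3c + d = -118
  d = -4
  27a + 9b + 3c + d = 182
  216a + 36b + 6c + d = 1250
Solving the system yields a = 5, b = 4, c = 5, d = -4.
So q(u) = 5u³ + 4u² + 5u - 4.
Check: q(3) = 182. ✓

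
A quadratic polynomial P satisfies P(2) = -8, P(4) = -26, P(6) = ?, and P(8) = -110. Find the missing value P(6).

-60

On equispaced nodes a degree-2 polynomial has vanishing third forward difference, so
  - P(2) + 3·P(4) - 3·P(6) + P(8) = 0.
Substituting the known values and solving for P(6):
  -3·P(6) = 180
  P(6) = -60.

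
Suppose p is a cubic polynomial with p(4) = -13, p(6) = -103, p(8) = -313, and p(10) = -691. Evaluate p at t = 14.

-2143

Using the Lagrange interpolation formula with nodes 4, 6, 8, 10:
  L_0(t) = (t - 6)(t - 8)(t - 10) / -48
  L_1(t) = (t - 4)(t - 8)(t - 10) / 16
  L_2(t) = (t - 4)(t - 6)(t - 10) / -16
  L_3(t) = (t - 4)(t - 6)(t - 8) / 48
Then p(t) = -13·L_0(t) - 103·L_1(t) - 313·L_2(t) - 691·L_3(t).
Expanding and collecting terms gives p(t) = -t³ + 3t² + t - 1.
Evaluating at t = 14: p(14) = -2143.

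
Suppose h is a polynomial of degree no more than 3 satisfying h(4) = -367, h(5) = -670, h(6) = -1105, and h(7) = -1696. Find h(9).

Write h(u) = au^3 + bu^2 + cu + d. Substituting each data point gives a linear system:
  64a + 16b + 4c + d = -367
  125a + 25b + 5c + d = -670
  216a + 36b + 6c + d = -1105
  343a + 49b + 7c + d = -1696
Solving the system yields a = -4, b = -6, c = -5, d = 5.
So h(u) = -4u³ - 6u² - 5u + 5.
Then h(9) = -3442.

-3442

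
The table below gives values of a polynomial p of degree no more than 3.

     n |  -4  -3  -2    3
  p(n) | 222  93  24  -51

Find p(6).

-528

Write p(n) = an^3 + bn^2 + cn + d. Substituting each data point gives a linear system:
  -64a + 16b - 4c + d = 222
  -27a + 9b - 3c + d = 93
  -8a + 4b - 2c + d = 24
  27a + 9b + 3c + d = -51
Solving the system yields a = -3, b = 3, c = 3, d = -6.
So p(n) = -3n^3 + 3n^2 + 3n - 6.
Then p(6) = -528.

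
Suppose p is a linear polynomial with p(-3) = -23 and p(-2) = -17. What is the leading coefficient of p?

Write p(u) = au + b. Substituting each data point gives a linear system:
  -3a + b = -23
  -2a + b = -17
Solving the system yields a = 6, b = -5.
So p(u) = 6u - 5.
The leading coefficient is 6.

6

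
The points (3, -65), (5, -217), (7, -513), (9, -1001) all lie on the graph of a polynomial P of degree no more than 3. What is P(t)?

P(t) = -t^3 - 3t^2 - 3t - 2

Using the Lagrange interpolation formula with nodes 3, 5, 7, 9:
  L_0(t) = (t - 5)(t - 7)(t - 9) / -48
  L_1(t) = (t - 3)(t - 7)(t - 9) / 16
  L_2(t) = (t - 3)(t - 5)(t - 9) / -16
  L_3(t) = (t - 3)(t - 5)(t - 7) / 48
Then P(t) = -65·L_0(t) - 217·L_1(t) - 513·L_2(t) - 1001·L_3(t).
Expanding and collecting terms gives P(t) = -t^3 - 3t^2 - 3t - 2.
Check: P(7) = -513. ✓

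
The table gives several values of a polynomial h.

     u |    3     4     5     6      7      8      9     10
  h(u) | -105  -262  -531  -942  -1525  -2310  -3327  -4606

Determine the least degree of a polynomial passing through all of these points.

Forward differences of the values at u = 3, 4, 5, 6, 7, 8, 9, 10:
  h  : -105  -262  -531  -942  -1525  -2310  -3327  -4606
  Δ  : -157  -269  -411  -583  -785  -1017  -1279
  Δ^2: -112  -142  -172  -202  -232  -262
  Δ^3: -30  -30  -30  -30  -30
  Δ^4: 0  0  0  0
  Δ^5: 0  0  0
  Δ^6: 0  0
  Δ^7: 0
The third differences are constant (-30) and nonzero, while all higher differences vanish, so the minimal degree is 3.

3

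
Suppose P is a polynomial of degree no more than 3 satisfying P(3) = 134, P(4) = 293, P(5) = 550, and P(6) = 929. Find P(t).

Using the Lagrange interpolation formula with nodes 3, 4, 5, 6:
  L_0(t) = (t - 4)(t - 5)(t - 6) / -6
  L_1(t) = (t - 3)(t - 5)(t - 6) / 2
  L_2(t) = (t - 3)(t - 4)(t - 6) / -2
  L_3(t) = (t - 3)(t - 4)(t - 5) / 6
Then P(t) = 134·L_0(t) + 293·L_1(t) + 550·L_2(t) + 929·L_3(t).
Expanding and collecting terms gives P(t) = 4t^3 + t^2 + 4t + 5.
Check: P(3) = 134. ✓

P(t) = 4t^3 + t^2 + 4t + 5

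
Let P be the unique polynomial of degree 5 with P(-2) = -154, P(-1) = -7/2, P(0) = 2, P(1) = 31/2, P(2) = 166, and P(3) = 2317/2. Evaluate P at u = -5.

Forward differences of the values at u = -2, -1, 0, 1, 2, 3:
  P  : -154  -7/2  2  31/2  166  2317/2
  Δ  : 301/2  11/2  27/2  301/2  1985/2
  Δ^2: -145  8  137  842
  Δ^3: 153  129  705
  Δ^4: -24  576
  Δ^5: 600
The fifth differences are constant, confirming degree 5.
Interpolating (Newton forward form) and evaluating at u = -5 gives P(-5) = -31931/2.

-31931/2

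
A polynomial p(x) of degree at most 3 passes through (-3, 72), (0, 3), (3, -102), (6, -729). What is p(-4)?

Write p(x) = ax^3 + bx^2 + cx + d. Substituting each data point gives a linear system:
  -27a + 9b - 3c + d = 72
  d = 3
  27a + 9b + 3c + d = -102
  216a + 36b + 6c + d = -729
Solving the system yields a = -3, b = -2, c = -2, d = 3.
So p(x) = -3x^3 - 2x^2 - 2x + 3.
Then p(-4) = 171.

171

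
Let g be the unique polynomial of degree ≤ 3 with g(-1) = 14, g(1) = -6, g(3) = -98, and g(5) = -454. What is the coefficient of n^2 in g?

Write g(n) = an^3 + bn^2 + cn + d. Substituting each data point gives a linear system:
  -a + b - c + d = 14
  a + b + c + d = -6
  27a + 9b + 3c + d = -98
  125a + 25b + 5c + d = -454
Solving the system yields a = -4, b = 3, c = -6, d = 1.
So g(n) = -4n^3 + 3n^2 - 6n + 1.
The coefficient of n^2 is 3.

3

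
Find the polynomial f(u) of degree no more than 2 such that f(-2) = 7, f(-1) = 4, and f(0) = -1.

f(u) = -u^2 - 6u - 1

Write f(u) = au^2 + bu + c. Substituting each data point gives a linear system:
  4a - 2b + c = 7
  a - b + c = 4
  c = -1
Solving the system yields a = -1, b = -6, c = -1.
So f(u) = -u^2 - 6u - 1.
Check: f(-1) = 4. ✓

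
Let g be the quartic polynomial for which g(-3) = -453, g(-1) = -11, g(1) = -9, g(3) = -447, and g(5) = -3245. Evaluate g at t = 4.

-1356

Write g(t) = at^4 + bt^3 + ct^2 + dt + e. Substituting each data point gives a linear system:
  81a - 27b + 9c - 3d + e = -453
  a - b + c - d + e = -11
  a + b + c + d + e = -9
  81a + 27b + 9c + 3d + e = -447
  625a + 125b + 25c + 5d + e = -3245
Solving the system yields a = -5, b = 0, c = -5, d = 1, e = 0.
So g(t) = -5t⁴ - 5t² + t.
Then g(4) = -1356.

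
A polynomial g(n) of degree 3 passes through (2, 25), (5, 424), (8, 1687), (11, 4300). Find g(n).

Write g(n) = an^3 + bn^2 + cn + d. Substituting each data point gives a linear system:
  8a + 4b + 2c + d = 25
  125a + 25b + 5c + d = 424
  512a + 64b + 8c + d = 1687
  1331a + 121b + 11c + d = 4300
Solving the system yields a = 3, b = 3, c = -5, d = -1.
So g(n) = 3n^3 + 3n^2 - 5n - 1.
Check: g(11) = 4300. ✓

g(n) = 3n^3 + 3n^2 - 5n - 1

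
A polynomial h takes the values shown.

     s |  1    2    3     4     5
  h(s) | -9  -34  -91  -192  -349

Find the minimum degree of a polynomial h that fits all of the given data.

Forward differences of the values at s = 1, 2, 3, 4, 5:
  h  : -9  -34  -91  -192  -349
  Δ  : -25  -57  -101  -157
  Δ^2: -32  -44  -56
  Δ^3: -12  -12
  Δ^4: 0
The third differences are constant (-12) and nonzero, while all higher differences vanish, so the minimal degree is 3.

3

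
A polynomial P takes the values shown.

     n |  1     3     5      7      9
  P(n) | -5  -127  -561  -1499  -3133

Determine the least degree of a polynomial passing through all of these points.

3

Forward differences of the values at n = 1, 3, 5, 7, 9:
  P  : -5  -127  -561  -1499  -3133
  Δ  : -122  -434  -938  -1634
  Δ^2: -312  -504  -696
  Δ^3: -192  -192
  Δ^4: 0
The third differences are constant (-192) and nonzero, while all higher differences vanish, so the minimal degree is 3.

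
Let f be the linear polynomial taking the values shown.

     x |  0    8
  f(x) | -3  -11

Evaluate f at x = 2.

-5

Using the Lagrange interpolation formula with nodes 0, 8:
  L_0(x) = (x - 8) / -8
  L_1(x) = x / 8
Then f(x) = -3·L_0(x) - 11·L_1(x).
Expanding and collecting terms gives f(x) = -x - 3.
Evaluating at x = 2: f(2) = -5.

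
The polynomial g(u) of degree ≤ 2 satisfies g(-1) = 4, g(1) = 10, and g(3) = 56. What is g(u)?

Using the Lagrange interpolation formula with nodes -1, 1, 3:
  L_0(u) = (u - 1)(u - 3) / 8
  L_1(u) = (u + 1)(u - 3) / -4
  L_2(u) = (u + 1)(u - 1) / 8
Then g(u) = 4·L_0(u) + 10·L_1(u) + 56·L_2(u).
Expanding and collecting terms gives g(u) = 5u² + 3u + 2.
Check: g(3) = 56. ✓

g(u) = 5u^2 + 3u + 2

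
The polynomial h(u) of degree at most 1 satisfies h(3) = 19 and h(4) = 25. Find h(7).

Using the Lagrange interpolation formula with nodes 3, 4:
  L_0(u) = (u - 4) / -1
  L_1(u) = (u - 3) / 1
Then h(u) = 19·L_0(u) + 25·L_1(u).
Expanding and collecting terms gives h(u) = 6u + 1.
Evaluating at u = 7: h(7) = 43.

43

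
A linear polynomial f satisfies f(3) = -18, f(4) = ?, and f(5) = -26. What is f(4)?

On equispaced nodes a degree-1 polynomial has vanishing second forward difference, so
  f(3) - 2·f(4) + f(5) = 0.
Substituting the known values and solving for f(4):
  -2·f(4) = 44
  f(4) = -22.

-22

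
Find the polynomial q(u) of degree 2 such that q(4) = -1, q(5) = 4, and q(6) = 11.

Write q(u) = au^2 + bu + c. Substituting each data point gives a linear system:
  16a + 4b + c = -1
  25a + 5b + c = 4
  36a + 6b + c = 11
Solving the system yields a = 1, b = -4, c = -1.
So q(u) = u^2 - 4u - 1.
Check: q(4) = -1. ✓

q(u) = u^2 - 4u - 1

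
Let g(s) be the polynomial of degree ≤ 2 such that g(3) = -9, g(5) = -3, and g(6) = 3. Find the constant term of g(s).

Write g(s) = as^2 + bs + c. Substituting each data point gives a linear system:
  9a + 3b + c = -9
  25a + 5b + c = -3
  36a + 6b + c = 3
Solving the system yields a = 1, b = -5, c = -3.
So g(s) = s^2 - 5s - 3.
The constant term is -3.

-3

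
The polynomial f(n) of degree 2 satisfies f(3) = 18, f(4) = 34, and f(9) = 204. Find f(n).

f(n) = 3n^2 - 5n + 6

Using the Lagrange interpolation formula with nodes 3, 4, 9:
  L_0(n) = (n - 4)(n - 9) / 6
  L_1(n) = (n - 3)(n - 9) / -5
  L_2(n) = (n - 3)(n - 4) / 30
Then f(n) = 18·L_0(n) + 34·L_1(n) + 204·L_2(n).
Expanding and collecting terms gives f(n) = 3n² - 5n + 6.
Check: f(9) = 204. ✓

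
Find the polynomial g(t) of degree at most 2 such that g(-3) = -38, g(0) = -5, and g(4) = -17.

Write g(t) = at^2 + bt + c. Substituting each data point gives a linear system:
  9a - 3b + c = -38
  c = -5
  16a + 4b + c = -17
Solving the system yields a = -2, b = 5, c = -5.
So g(t) = -2t^2 + 5t - 5.
Check: g(0) = -5. ✓

g(t) = -2t^2 + 5t - 5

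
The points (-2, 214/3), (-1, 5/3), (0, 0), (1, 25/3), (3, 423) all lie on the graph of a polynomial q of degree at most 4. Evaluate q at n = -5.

9205/3

Write q(n) = an^4 + bn^3 + cn^2 + dn + e. Substituting each data point gives a linear system:
  16a - 8b + 4c - 2d + e = 214/3
  a - b + c - d + e = 5/3
  e = 0
  a + b + c + d + e = 25/3
  81a + 27b + 9c + 3d + e = 423
Solving the system yields a = 5, b = 1/3, c = 0, d = 3, e = 0.
So q(n) = 5n⁴ + (1/3)n³ + 3n.
Then q(-5) = 9205/3.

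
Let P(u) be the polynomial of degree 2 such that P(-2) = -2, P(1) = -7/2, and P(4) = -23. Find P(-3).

Write P(u) = au^2 + bu + c. Substituting each data point gives a linear system:
  4a - 2b + c = -2
  a + b + c = -7/2
  16a + 4b + c = -23
Solving the system yields a = -1, b = -3/2, c = -1.
So P(u) = -u^2 - (3/2)u - 1.
Then P(-3) = -11/2.

-11/2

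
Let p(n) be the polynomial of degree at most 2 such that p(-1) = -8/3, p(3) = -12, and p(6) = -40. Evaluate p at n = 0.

-2

Write p(n) = an^2 + bn + c. Substituting each data point gives a linear system:
  a - b + c = -8/3
  9a + 3b + c = -12
  36a + 6b + c = -40
Solving the system yields a = -1, b = -1/3, c = -2.
So p(n) = -n² - (1/3)n - 2.
Then p(0) = -2.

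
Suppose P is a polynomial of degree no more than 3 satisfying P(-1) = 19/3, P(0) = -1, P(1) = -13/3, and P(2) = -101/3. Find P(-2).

143/3

Write P(x) = ax^3 + bx^2 + cx + d. Substituting each data point gives a linear system:
  -a + b - c + d = 19/3
  d = -1
  a + b + c + d = -13/3
  8a + 4b + 2c + d = -101/3
Solving the system yields a = -5, b = 2, c = -1/3, d = -1.
So P(x) = -5x³ + 2x² - (1/3)x - 1.
Then P(-2) = 143/3.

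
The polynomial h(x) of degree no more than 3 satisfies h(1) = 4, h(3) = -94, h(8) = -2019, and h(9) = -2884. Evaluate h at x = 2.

Write h(x) = ax^3 + bx^2 + cx + d. Substituting each data point gives a linear system:
  a + b + c + d = 4
  27a + 9b + 3c + d = -94
  512a + 64b + 8c + d = -2019
  729a + 81b + 9c + d = -2884
Solving the system yields a = -4, b = 0, c = 3, d = 5.
So h(x) = -4x³ + 3x + 5.
Then h(2) = -21.

-21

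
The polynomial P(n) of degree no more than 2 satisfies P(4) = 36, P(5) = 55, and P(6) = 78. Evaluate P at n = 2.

Forward differences of the values at n = 4, 5, 6:
  P  : 36  55  78
  Δ  : 19  23
  Δ^2: 4
The second differences are constant, confirming degree 2.
Interpolating (Newton forward form) and evaluating at n = 2 gives P(2) = 10.

10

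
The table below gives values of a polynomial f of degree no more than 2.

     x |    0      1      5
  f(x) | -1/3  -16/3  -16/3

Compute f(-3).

Write f(x) = ax^2 + bx + c. Substituting each data point gives a linear system:
  c = -1/3
  a + b + c = -16/3
  25a + 5b + c = -16/3
Solving the system yields a = 1, b = -6, c = -1/3.
So f(x) = x² - 6x - 1/3.
Then f(-3) = 80/3.

80/3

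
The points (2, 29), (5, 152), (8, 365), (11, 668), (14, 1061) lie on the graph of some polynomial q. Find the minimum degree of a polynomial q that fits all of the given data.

2

Forward differences of the values at s = 2, 5, 8, 11, 14:
  q  : 29  152  365  668  1061
  Δ  : 123  213  303  393
  Δ^2: 90  90  90
  Δ^3: 0  0
  Δ^4: 0
The second differences are constant (90) and nonzero, while all higher differences vanish, so the minimal degree is 2.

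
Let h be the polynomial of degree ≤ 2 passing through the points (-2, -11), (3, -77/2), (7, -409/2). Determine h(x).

Write h(x) = ax^2 + bx + c. Substituting each data point gives a linear system:
  4a - 2b + c = -11
  9a + 3b + c = -77/2
  49a + 7b + c = -409/2
Solving the system yields a = -4, b = -3/2, c = 2.
So h(x) = -4x² - (3/2)x + 2.
Check: h(7) = -409/2. ✓

h(x) = -4x^2 - (3/2)x + 2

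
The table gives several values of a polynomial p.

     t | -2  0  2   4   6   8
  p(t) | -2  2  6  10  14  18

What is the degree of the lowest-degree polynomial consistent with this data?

1

Forward differences of the values at t = -2, 0, 2, 4, 6, 8:
  p  : -2  2  6  10  14  18
  Δ  : 4  4  4  4  4
  Δ^2: 0  0  0  0
  Δ^3: 0  0  0
  Δ^4: 0  0
  Δ^5: 0
The first differences are constant (4) and nonzero, while all higher differences vanish, so the minimal degree is 1.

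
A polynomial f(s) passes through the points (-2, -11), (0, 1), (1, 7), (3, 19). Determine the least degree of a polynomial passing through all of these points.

Divided differences on the nodes -2, 0, 1, 3:
  order 0: -11  1  7  19
  order 1: 6  6  6
  order 2: 0  0
  order 3: 0
The order-1 divided differences are all 6 (nonzero) and every higher order vanishes, so the data lies on a polynomial of degree exactly 1.

1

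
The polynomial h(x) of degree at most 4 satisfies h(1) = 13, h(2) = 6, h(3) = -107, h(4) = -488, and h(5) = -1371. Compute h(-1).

Using the Lagrange interpolation formula with nodes 1, 2, 3, 4, 5:
  L_0(x) = (x - 2)(x - 3)(x - 4)(x - 5) / 24
  L_1(x) = (x - 1)(x - 3)(x - 4)(x - 5) / -6
  L_2(x) = (x - 1)(x - 2)(x - 4)(x - 5) / 4
  L_3(x) = (x - 1)(x - 2)(x - 3)(x - 5) / -6
  L_4(x) = (x - 1)(x - 2)(x - 3)(x - 4) / 24
Then h(x) = 13·L_0(x) + 6·L_1(x) - 107·L_2(x) - 488·L_3(x) - 1371·L_4(x).
Expanding and collecting terms gives h(x) = -3x^4 + 3x^3 + 4x^2 + 5x + 4.
Evaluating at x = -1: h(-1) = -3.

-3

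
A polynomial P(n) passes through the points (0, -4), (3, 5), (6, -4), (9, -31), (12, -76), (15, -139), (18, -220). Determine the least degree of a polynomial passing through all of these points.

2

Forward differences of the values at n = 0, 3, 6, 9, 12, 15, 18:
  P  : -4  5  -4  -31  -76  -139  -220
  Δ  : 9  -9  -27  -45  -63  -81
  Δ^2: -18  -18  -18  -18  -18
  Δ^3: 0  0  0  0
  Δ^4: 0  0  0
  Δ^5: 0  0
  Δ^6: 0
The second differences are constant (-18) and nonzero, while all higher differences vanish, so the minimal degree is 2.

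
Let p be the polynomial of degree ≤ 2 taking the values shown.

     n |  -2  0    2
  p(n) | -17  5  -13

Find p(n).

Write p(n) = an^2 + bn + c. Substituting each data point gives a linear system:
  4a - 2b + c = -17
  c = 5
  4a + 2b + c = -13
Solving the system yields a = -5, b = 1, c = 5.
So p(n) = -5n^2 + n + 5.
Check: p(-2) = -17. ✓

p(n) = -5n^2 + n + 5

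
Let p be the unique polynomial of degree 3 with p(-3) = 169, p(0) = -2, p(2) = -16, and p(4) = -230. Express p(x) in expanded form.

p(x) = -5x^3 + 5x^2 + 3x - 2

Write p(x) = ax^3 + bx^2 + cx + d. Substituting each data point gives a linear system:
  -27a + 9b - 3c + d = 169
  d = -2
  8a + 4b + 2c + d = -16
  64a + 16b + 4c + d = -230
Solving the system yields a = -5, b = 5, c = 3, d = -2.
So p(x) = -5x³ + 5x² + 3x - 2.
Check: p(2) = -16. ✓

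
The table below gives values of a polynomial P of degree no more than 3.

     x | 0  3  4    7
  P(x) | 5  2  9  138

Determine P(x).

P(x) = x^3 - 5x^2 + 5x + 5

Write P(x) = ax^3 + bx^2 + cx + d. Substituting each data point gives a linear system:
  d = 5
  27a + 9b + 3c + d = 2
  64a + 16b + 4c + d = 9
  343a + 49b + 7c + d = 138
Solving the system yields a = 1, b = -5, c = 5, d = 5.
So P(x) = x^3 - 5x^2 + 5x + 5.
Check: P(7) = 138. ✓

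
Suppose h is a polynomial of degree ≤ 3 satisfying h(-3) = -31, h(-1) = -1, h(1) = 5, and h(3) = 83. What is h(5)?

Forward differences of the values at s = -3, -1, 1, 3:
  h  : -31  -1  5  83
  Δ  : 30  6  78
  Δ^2: -24  72
  Δ^3: 96
The third differences are constant, confirming degree 3.
Interpolating (Newton forward form) and evaluating at s = 5 gives h(5) = 329.

329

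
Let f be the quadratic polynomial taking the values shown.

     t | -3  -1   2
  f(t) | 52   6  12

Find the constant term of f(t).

-2

Write f(t) = at^2 + bt + c. Substituting each data point gives a linear system:
  9a - 3b + c = 52
  a - b + c = 6
  4a + 2b + c = 12
Solving the system yields a = 5, b = -3, c = -2.
So f(t) = 5t² - 3t - 2.
The constant term is -2.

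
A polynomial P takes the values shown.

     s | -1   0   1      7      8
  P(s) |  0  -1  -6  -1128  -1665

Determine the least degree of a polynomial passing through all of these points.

Divided differences on the nodes -1, 0, 1, 7, 8:
  order 0: 0  -1  -6  -1128  -1665
  order 1: -1  -5  -187  -537
  order 2: -2  -26  -50
  order 3: -3  -3
  order 4: 0
The order-3 divided differences are all -3 (nonzero) and every higher order vanishes, so the data lies on a polynomial of degree exactly 3.

3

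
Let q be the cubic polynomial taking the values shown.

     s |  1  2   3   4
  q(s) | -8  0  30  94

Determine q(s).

q(s) = 2s^3 - s^2 - 3s - 6

Write q(s) = as^3 + bs^2 + cs + d. Substituting each data point gives a linear system:
  a + b + c + d = -8
  8a + 4b + 2c + d = 0
  27a + 9b + 3c + d = 30
  64a + 16b + 4c + d = 94
Solving the system yields a = 2, b = -1, c = -3, d = -6.
So q(s) = 2s^3 - s^2 - 3s - 6.
Check: q(1) = -8. ✓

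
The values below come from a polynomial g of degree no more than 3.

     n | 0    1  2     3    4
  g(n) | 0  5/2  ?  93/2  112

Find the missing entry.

On equispaced nodes a degree-3 polynomial has vanishing fourth forward difference, so
  g(0) - 4·g(1) + 6·g(2) - 4·g(3) + g(4) = 0.
Substituting the known values and solving for g(2):
  6·g(2) = 84
  g(2) = 14.

14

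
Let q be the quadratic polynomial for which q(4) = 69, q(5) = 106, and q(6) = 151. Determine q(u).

q(u) = 4u^2 + u + 1

Using the Lagrange interpolation formula with nodes 4, 5, 6:
  L_0(u) = (u - 5)(u - 6) / 2
  L_1(u) = (u - 4)(u - 6) / -1
  L_2(u) = (u - 4)(u - 5) / 2
Then q(u) = 69·L_0(u) + 106·L_1(u) + 151·L_2(u).
Expanding and collecting terms gives q(u) = 4u² + u + 1.
Check: q(5) = 106. ✓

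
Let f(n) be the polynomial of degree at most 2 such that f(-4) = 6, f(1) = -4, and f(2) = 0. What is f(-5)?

14

Using the Lagrange interpolation formula with nodes -4, 1, 2:
  L_0(n) = (n - 1)(n - 2) / 30
  L_1(n) = (n + 4)(n - 2) / -5
  L_2(n) = (n + 4)(n - 1) / 6
Then f(n) = 6·L_0(n) - 4·L_1(n) + 0·L_2(n).
Expanding and collecting terms gives f(n) = n^2 + n - 6.
Evaluating at n = -5: f(-5) = 14.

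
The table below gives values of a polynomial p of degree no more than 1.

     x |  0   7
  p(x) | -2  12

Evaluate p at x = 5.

Write p(x) = ax + b. Substituting each data point gives a linear system:
  b = -2
  7a + b = 12
Solving the system yields a = 2, b = -2.
So p(x) = 2x - 2.
Then p(5) = 8.

8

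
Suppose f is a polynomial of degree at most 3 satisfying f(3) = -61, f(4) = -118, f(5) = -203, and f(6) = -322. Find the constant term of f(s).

2

Write f(s) = as^3 + bs^2 + cs + d. Substituting each data point gives a linear system:
  27a + 9b + 3c + d = -61
  64a + 16b + 4c + d = -118
  125a + 25b + 5c + d = -203
  216a + 36b + 6c + d = -322
Solving the system yields a = -1, b = -2, c = -6, d = 2.
So f(s) = -s^3 - 2s^2 - 6s + 2.
The constant term is 2.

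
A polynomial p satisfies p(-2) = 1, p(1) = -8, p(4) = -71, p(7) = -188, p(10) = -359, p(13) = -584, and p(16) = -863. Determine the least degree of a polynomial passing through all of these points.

2

Forward differences of the values at n = -2, 1, 4, 7, 10, 13, 16:
  p  : 1  -8  -71  -188  -359  -584  -863
  Δ  : -9  -63  -117  -171  -225  -279
  Δ^2: -54  -54  -54  -54  -54
  Δ^3: 0  0  0  0
  Δ^4: 0  0  0
  Δ^5: 0  0
  Δ^6: 0
The second differences are constant (-54) and nonzero, while all higher differences vanish, so the minimal degree is 2.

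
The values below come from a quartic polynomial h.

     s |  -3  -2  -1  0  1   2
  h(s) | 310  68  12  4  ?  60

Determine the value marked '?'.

2

On equispaced nodes a degree-4 polynomial has vanishing fifth forward difference, so
  - h(-3) + 5·h(-2) - 10·h(-1) + 10·h(0) - 5·h(1) + h(2) = 0.
Substituting the known values and solving for h(1):
  -5·h(1) = -10
  h(1) = 2.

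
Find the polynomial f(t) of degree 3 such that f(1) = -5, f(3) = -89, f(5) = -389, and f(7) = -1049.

Write f(t) = at^3 + bt^2 + ct + d. Substituting each data point gives a linear system:
  a + b + c + d = -5
  27a + 9b + 3c + d = -89
  125a + 25b + 5c + d = -389
  343a + 49b + 7c + d = -1049
Solving the system yields a = -3, b = 0, c = -3, d = 1.
So f(t) = -3t^3 - 3t + 1.
Check: f(5) = -389. ✓

f(t) = -3t^3 - 3t + 1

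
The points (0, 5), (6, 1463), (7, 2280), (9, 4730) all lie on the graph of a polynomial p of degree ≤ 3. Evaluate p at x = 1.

Using the Lagrange interpolation formula with nodes 0, 6, 7, 9:
  L_0(x) = (x - 6)(x - 7)(x - 9) / -378
  L_1(x) = x(x - 7)(x - 9) / 18
  L_2(x) = x(x - 6)(x - 9) / -14
  L_3(x) = x(x - 6)(x - 7) / 54
Then p(x) = 5·L_0(x) + 1463·L_1(x) + 2280·L_2(x) + 4730·L_3(x).
Expanding and collecting terms gives p(x) = 6x^3 + 4x^2 + 3x + 5.
Evaluating at x = 1: p(1) = 18.

18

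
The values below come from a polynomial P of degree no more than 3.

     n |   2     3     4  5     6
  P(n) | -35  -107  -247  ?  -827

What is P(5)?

-479

On equispaced nodes a degree-3 polynomial has vanishing fourth forward difference, so
  P(2) - 4·P(3) + 6·P(4) - 4·P(5) + P(6) = 0.
Substituting the known values and solving for P(5):
  -4·P(5) = 1916
  P(5) = -479.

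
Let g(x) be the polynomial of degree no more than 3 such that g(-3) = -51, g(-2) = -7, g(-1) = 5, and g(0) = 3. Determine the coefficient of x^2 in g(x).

Write g(x) = ax^3 + bx^2 + cx + d. Substituting each data point gives a linear system:
  -27a + 9b - 3c + d = -51
  -8a + 4b - 2c + d = -7
  -a + b - c + d = 5
  d = 3
Solving the system yields a = 3, b = 2, c = -3, d = 3.
So g(x) = 3x^3 + 2x^2 - 3x + 3.
The coefficient of x^2 is 2.

2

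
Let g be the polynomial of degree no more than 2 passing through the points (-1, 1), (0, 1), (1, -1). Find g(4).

Using the Lagrange interpolation formula with nodes -1, 0, 1:
  L_0(s) = s(s - 1) / 2
  L_1(s) = (s + 1)(s - 1) / -1
  L_2(s) = (s + 1)s / 2
Then g(s) = 1·L_0(s) + 1·L_1(s) - 1·L_2(s).
Expanding and collecting terms gives g(s) = -s² - s + 1.
Evaluating at s = 4: g(4) = -19.

-19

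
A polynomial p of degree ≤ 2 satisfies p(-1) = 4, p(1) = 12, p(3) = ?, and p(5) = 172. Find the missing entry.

68

On equispaced nodes a degree-2 polynomial has vanishing third forward difference, so
  - p(-1) + 3·p(1) - 3·p(3) + p(5) = 0.
Substituting the known values and solving for p(3):
  -3·p(3) = -204
  p(3) = 68.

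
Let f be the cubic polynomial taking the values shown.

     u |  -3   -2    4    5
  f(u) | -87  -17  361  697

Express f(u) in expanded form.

f(u) = 5u^3 + 4u^2 - 5u - 3

Write f(u) = au^3 + bu^2 + cu + d. Substituting each data point gives a linear system:
  -27a + 9b - 3c + d = -87
  -8a + 4b - 2c + d = -17
  64a + 16b + 4c + d = 361
  125a + 25b + 5c + d = 697
Solving the system yields a = 5, b = 4, c = -5, d = -3.
So f(u) = 5u³ + 4u² - 5u - 3.
Check: f(-3) = -87. ✓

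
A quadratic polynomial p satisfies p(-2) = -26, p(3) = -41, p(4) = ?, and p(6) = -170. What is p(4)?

The 3 known points determine the degree-2 polynomial uniquely.
Write p(s) = as^2 + bs + c. Substituting each data point gives a linear system:
  4a - 2b + c = -26
  9a + 3b + c = -41
  36a + 6b + c = -170
Solving the system yields a = -5, b = 2, c = -2.
So p(s) = -5s^2 + 2s - 2.
Then p(4) = -74.

-74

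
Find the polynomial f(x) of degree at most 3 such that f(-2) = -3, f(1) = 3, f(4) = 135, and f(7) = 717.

f(x) = 2x^3 + x^2 - 3x + 3

Write f(x) = ax^3 + bx^2 + cx + d. Substituting each data point gives a linear system:
  -8a + 4b - 2c + d = -3
  a + b + c + d = 3
  64a + 16b + 4c + d = 135
  343a + 49b + 7c + d = 717
Solving the system yields a = 2, b = 1, c = -3, d = 3.
So f(x) = 2x³ + x² - 3x + 3.
Check: f(7) = 717. ✓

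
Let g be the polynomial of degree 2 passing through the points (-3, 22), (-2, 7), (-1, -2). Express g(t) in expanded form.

Write g(t) = at^2 + bt + c. Substituting each data point gives a linear system:
  9a - 3b + c = 22
  4a - 2b + c = 7
  a - b + c = -2
Solving the system yields a = 3, b = 0, c = -5.
So g(t) = 3t^2 - 5.
Check: g(-2) = 7. ✓

g(t) = 3t^2 - 5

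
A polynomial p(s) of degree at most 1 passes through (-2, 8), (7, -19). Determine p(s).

Using the Lagrange interpolation formula with nodes -2, 7:
  L_0(s) = (s - 7) / -9
  L_1(s) = (s + 2) / 9
Then p(s) = 8·L_0(s) - 19·L_1(s).
Expanding and collecting terms gives p(s) = -3s + 2.
Check: p(-2) = 8. ✓

p(s) = -3s + 2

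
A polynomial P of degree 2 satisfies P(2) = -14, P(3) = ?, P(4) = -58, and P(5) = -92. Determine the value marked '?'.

-32

The 3 known points determine the degree-2 polynomial uniquely.
Write P(u) = au^2 + bu + c. Substituting each data point gives a linear system:
  4a + 2b + c = -14
  16a + 4b + c = -58
  25a + 5b + c = -92
Solving the system yields a = -4, b = 2, c = -2.
So P(u) = -4u² + 2u - 2.
Then P(3) = -32.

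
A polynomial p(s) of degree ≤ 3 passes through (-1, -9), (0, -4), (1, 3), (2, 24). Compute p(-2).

Using the Lagrange interpolation formula with nodes -1, 0, 1, 2:
  L_0(s) = s(s - 1)(s - 2) / -6
  L_1(s) = (s + 1)(s - 1)(s - 2) / 2
  L_2(s) = (s + 1)s(s - 2) / -2
  L_3(s) = (s + 1)s(s - 1) / 6
Then p(s) = -9·L_0(s) - 4·L_1(s) + 3·L_2(s) + 24·L_3(s).
Expanding and collecting terms gives p(s) = 2s^3 + s^2 + 4s - 4.
Evaluating at s = -2: p(-2) = -24.

-24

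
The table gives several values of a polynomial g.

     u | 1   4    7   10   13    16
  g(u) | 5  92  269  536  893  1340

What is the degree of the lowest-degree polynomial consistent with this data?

Forward differences of the values at u = 1, 4, 7, 10, 13, 16:
  g  : 5  92  269  536  893  1340
  Δ  : 87  177  267  357  447
  Δ^2: 90  90  90  90
  Δ^3: 0  0  0
  Δ^4: 0  0
  Δ^5: 0
The second differences are constant (90) and nonzero, while all higher differences vanish, so the minimal degree is 2.

2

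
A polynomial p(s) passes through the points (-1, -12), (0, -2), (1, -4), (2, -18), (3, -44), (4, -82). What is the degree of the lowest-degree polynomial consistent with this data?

2

Forward differences of the values at s = -1, 0, 1, 2, 3, 4:
  p  : -12  -2  -4  -18  -44  -82
  Δ  : 10  -2  -14  -26  -38
  Δ^2: -12  -12  -12  -12
  Δ^3: 0  0  0
  Δ^4: 0  0
  Δ^5: 0
The second differences are constant (-12) and nonzero, while all higher differences vanish, so the minimal degree is 2.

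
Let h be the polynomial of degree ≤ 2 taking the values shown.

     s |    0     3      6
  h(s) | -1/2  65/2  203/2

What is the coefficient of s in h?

Write h(s) = as^2 + bs + c. Substituting each data point gives a linear system:
  c = -1/2
  9a + 3b + c = 65/2
  36a + 6b + c = 203/2
Solving the system yields a = 2, b = 5, c = -1/2.
So h(s) = 2s² + 5s - 1/2.
The coefficient of s is 5.

5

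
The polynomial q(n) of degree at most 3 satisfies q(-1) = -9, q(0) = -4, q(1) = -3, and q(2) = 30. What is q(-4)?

Write q(n) = an^3 + bn^2 + cn + d. Substituting each data point gives a linear system:
  -a + b - c + d = -9
  d = -4
  a + b + c + d = -3
  8a + 4b + 2c + d = 30
Solving the system yields a = 6, b = -2, c = -3, d = -4.
So q(n) = 6n³ - 2n² - 3n - 4.
Then q(-4) = -408.

-408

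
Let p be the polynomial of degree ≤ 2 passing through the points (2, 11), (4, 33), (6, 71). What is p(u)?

Using the Lagrange interpolation formula with nodes 2, 4, 6:
  L_0(u) = (u - 4)(u - 6) / 8
  L_1(u) = (u - 2)(u - 6) / -4
  L_2(u) = (u - 2)(u - 4) / 8
Then p(u) = 11·L_0(u) + 33·L_1(u) + 71·L_2(u).
Expanding and collecting terms gives p(u) = 2u² - u + 5.
Check: p(4) = 33. ✓

p(u) = 2u^2 - u + 5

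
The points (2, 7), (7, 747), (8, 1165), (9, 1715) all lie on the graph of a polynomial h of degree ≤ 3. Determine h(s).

Write h(s) = as^3 + bs^2 + cs + d. Substituting each data point gives a linear system:
  8a + 4b + 2c + d = 7
  343a + 49b + 7c + d = 747
  512a + 64b + 8c + d = 1165
  729a + 81b + 9c + d = 1715
Solving the system yields a = 3, b = -6, c = 1, d = 5.
So h(s) = 3s³ - 6s² + s + 5.
Check: h(9) = 1715. ✓

h(s) = 3s^3 - 6s^2 + s + 5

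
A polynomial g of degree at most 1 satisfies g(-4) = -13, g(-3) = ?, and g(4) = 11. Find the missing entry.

-10

The 2 known points determine the degree-1 polynomial uniquely.
Write g(u) = au + b. Substituting each data point gives a linear system:
  -4a + b = -13
  4a + b = 11
Solving the system yields a = 3, b = -1.
So g(u) = 3u - 1.
Then g(-3) = -10.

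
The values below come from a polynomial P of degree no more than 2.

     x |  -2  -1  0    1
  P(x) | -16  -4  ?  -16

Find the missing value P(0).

The 3 known points determine the degree-2 polynomial uniquely.
Write P(x) = ax^2 + bx + c. Substituting each data point gives a linear system:
  4a - 2b + c = -16
  a - b + c = -4
  a + b + c = -16
Solving the system yields a = -6, b = -6, c = -4.
So P(x) = -6x^2 - 6x - 4.
Then P(0) = -4.

-4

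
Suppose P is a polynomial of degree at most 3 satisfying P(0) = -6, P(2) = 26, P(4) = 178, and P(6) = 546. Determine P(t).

P(t) = 2t^3 + 3t^2 + 2t - 6

Using the Lagrange interpolation formula with nodes 0, 2, 4, 6:
  L_0(t) = (t - 2)(t - 4)(t - 6) / -48
  L_1(t) = t(t - 4)(t - 6) / 16
  L_2(t) = t(t - 2)(t - 6) / -16
  L_3(t) = t(t - 2)(t - 4) / 48
Then P(t) = -6·L_0(t) + 26·L_1(t) + 178·L_2(t) + 546·L_3(t).
Expanding and collecting terms gives P(t) = 2t^3 + 3t^2 + 2t - 6.
Check: P(0) = -6. ✓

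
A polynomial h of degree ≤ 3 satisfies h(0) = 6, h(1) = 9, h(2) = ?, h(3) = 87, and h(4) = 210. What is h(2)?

28

On equispaced nodes a degree-3 polynomial has vanishing fourth forward difference, so
  h(0) - 4·h(1) + 6·h(2) - 4·h(3) + h(4) = 0.
Substituting the known values and solving for h(2):
  6·h(2) = 168
  h(2) = 28.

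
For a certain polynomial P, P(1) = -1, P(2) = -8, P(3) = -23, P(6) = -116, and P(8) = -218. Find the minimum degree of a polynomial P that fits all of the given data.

2

Divided differences on the nodes 1, 2, 3, 6, 8:
  order 0: -1  -8  -23  -116  -218
  order 1: -7  -15  -31  -51
  order 2: -4  -4  -4
  order 3: 0  0
  order 4: 0
The order-2 divided differences are all -4 (nonzero) and every higher order vanishes, so the data lies on a polynomial of degree exactly 2.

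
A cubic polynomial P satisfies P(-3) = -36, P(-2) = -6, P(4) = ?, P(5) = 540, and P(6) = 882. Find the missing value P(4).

The 4 known points determine the degree-3 polynomial uniquely.
Write P(u) = au^3 + bu^2 + cu + d. Substituting each data point gives a linear system:
  -27a + 9b - 3c + d = -36
  -8a + 4b - 2c + d = -6
  125a + 25b + 5c + d = 540
  216a + 36b + 6c + d = 882
Solving the system yields a = 3, b = 6, c = 3, d = 0.
So P(u) = 3u³ + 6u² + 3u.
Then P(4) = 300.

300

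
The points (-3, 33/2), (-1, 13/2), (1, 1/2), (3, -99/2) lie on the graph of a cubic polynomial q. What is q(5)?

Using the Lagrange interpolation formula with nodes -3, -1, 1, 3:
  L_0(x) = (x + 1)(x - 1)(x - 3) / -48
  L_1(x) = (x + 3)(x - 1)(x - 3) / 16
  L_2(x) = (x + 3)(x + 1)(x - 3) / -16
  L_3(x) = (x + 3)(x + 1)(x - 1) / 48
Then q(x) = 33/2·L_0(x) + 13/2·L_1(x) + 1/2·L_2(x) - 99/2·L_3(x).
Expanding and collecting terms gives q(x) = -x^3 - (5/2)x^2 - 2x + 6.
Evaluating at x = 5: q(5) = -383/2.

-383/2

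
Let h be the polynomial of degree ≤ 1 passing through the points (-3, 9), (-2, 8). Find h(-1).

7

Using the Lagrange interpolation formula with nodes -3, -2:
  L_0(n) = (n + 2) / -1
  L_1(n) = (n + 3) / 1
Then h(n) = 9·L_0(n) + 8·L_1(n).
Expanding and collecting terms gives h(n) = -n + 6.
Evaluating at n = -1: h(-1) = 7.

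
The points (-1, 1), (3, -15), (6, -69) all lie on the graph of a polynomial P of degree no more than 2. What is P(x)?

Write P(x) = ax^2 + bx + c. Substituting each data point gives a linear system:
  a - b + c = 1
  9a + 3b + c = -15
  36a + 6b + c = -69
Solving the system yields a = -2, b = 0, c = 3.
So P(x) = -2x^2 + 3.
Check: P(-1) = 1. ✓

P(x) = -2x^2 + 3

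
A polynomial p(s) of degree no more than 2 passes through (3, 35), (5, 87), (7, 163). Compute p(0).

2

Using the Lagrange interpolation formula with nodes 3, 5, 7:
  L_0(s) = (s - 5)(s - 7) / 8
  L_1(s) = (s - 3)(s - 7) / -4
  L_2(s) = (s - 3)(s - 5) / 8
Then p(s) = 35·L_0(s) + 87·L_1(s) + 163·L_2(s).
Expanding and collecting terms gives p(s) = 3s^2 + 2s + 2.
Evaluating at s = 0: p(0) = 2.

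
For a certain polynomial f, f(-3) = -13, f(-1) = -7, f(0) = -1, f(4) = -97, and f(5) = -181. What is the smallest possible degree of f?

3

Divided differences on the nodes -3, -1, 0, 4, 5:
  order 0: -13  -7  -1  -97  -181
  order 1: 3  6  -24  -84
  order 2: 1  -6  -12
  order 3: -1  -1
  order 4: 0
The order-3 divided differences are all -1 (nonzero) and every higher order vanishes, so the data lies on a polynomial of degree exactly 3.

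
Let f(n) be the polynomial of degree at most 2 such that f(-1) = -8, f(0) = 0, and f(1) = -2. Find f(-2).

Forward differences of the values at n = -1, 0, 1:
  f  : -8  0  -2
  Δ  : 8  -2
  Δ^2: -10
The second differences are constant, confirming degree 2.
Interpolating (Newton forward form) and evaluating at n = -2 gives f(-2) = -26.

-26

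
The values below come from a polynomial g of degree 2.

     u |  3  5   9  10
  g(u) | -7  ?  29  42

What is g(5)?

The 3 known points determine the degree-2 polynomial uniquely.
Write g(u) = au^2 + bu + c. Substituting each data point gives a linear system:
  9a + 3b + c = -7
  81a + 9b + c = 29
  100a + 10b + c = 42
Solving the system yields a = 1, b = -6, c = 2.
So g(u) = u^2 - 6u + 2.
Then g(5) = -3.

-3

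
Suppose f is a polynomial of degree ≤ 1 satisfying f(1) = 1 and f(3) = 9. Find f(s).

Using the Lagrange interpolation formula with nodes 1, 3:
  L_0(s) = (s - 3) / -2
  L_1(s) = (s - 1) / 2
Then f(s) = 1·L_0(s) + 9·L_1(s).
Expanding and collecting terms gives f(s) = 4s - 3.
Check: f(3) = 9. ✓

f(s) = 4s - 3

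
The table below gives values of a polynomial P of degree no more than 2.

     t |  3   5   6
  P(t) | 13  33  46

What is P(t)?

Using the Lagrange interpolation formula with nodes 3, 5, 6:
  L_0(t) = (t - 5)(t - 6) / 6
  L_1(t) = (t - 3)(t - 6) / -2
  L_2(t) = (t - 3)(t - 5) / 3
Then P(t) = 13·L_0(t) + 33·L_1(t) + 46·L_2(t).
Expanding and collecting terms gives P(t) = t^2 + 2t - 2.
Check: P(3) = 13. ✓

P(t) = t^2 + 2t - 2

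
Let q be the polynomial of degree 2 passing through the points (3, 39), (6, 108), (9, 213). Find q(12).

354

Write q(x) = ax^2 + bx + c. Substituting each data point gives a linear system:
  9a + 3b + c = 39
  36a + 6b + c = 108
  81a + 9b + c = 213
Solving the system yields a = 2, b = 5, c = 6.
So q(x) = 2x² + 5x + 6.
Then q(12) = 354.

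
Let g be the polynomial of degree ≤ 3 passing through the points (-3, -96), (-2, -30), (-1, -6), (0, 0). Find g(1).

12

Forward differences of the values at x = -3, -2, -1, 0:
  g  : -96  -30  -6  0
  Δ  : 66  24  6
  Δ^2: -42  -18
  Δ^3: 24
The third differences are constant, confirming degree 3.
Interpolating (Newton forward form) and evaluating at x = 1 gives g(1) = 12.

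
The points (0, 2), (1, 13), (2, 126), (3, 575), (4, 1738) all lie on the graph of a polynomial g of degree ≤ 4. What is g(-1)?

Write g(s) = as^4 + bs^3 + cs^2 + ds + e. Substituting each data point gives a linear system:
  e = 2
  a + b + c + d + e = 13
  16a + 8b + 4c + 2d + e = 126
  81a + 27b + 9c + 3d + e = 575
  256a + 64b + 16c + 4d + e = 1738
Solving the system yields a = 6, b = 3, c = 0, d = 2, e = 2.
So g(s) = 6s⁴ + 3s³ + 2s + 2.
Then g(-1) = 3.

3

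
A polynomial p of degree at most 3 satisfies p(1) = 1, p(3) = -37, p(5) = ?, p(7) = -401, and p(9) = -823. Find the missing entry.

The 4 known points determine the degree-3 polynomial uniquely.
Write p(s) = as^3 + bs^2 + cs + d. Substituting each data point gives a linear system:
  a + b + c + d = 1
  27a + 9b + 3c + d = -37
  343a + 49b + 7c + d = -401
  729a + 81b + 9c + d = -823
Solving the system yields a = -1, b = -1, c = -2, d = 5.
So p(s) = -s^3 - s^2 - 2s + 5.
Then p(5) = -155.

-155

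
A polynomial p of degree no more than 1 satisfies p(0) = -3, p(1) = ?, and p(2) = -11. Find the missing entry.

-7

On equispaced nodes a degree-1 polynomial has vanishing second forward difference, so
  p(0) - 2·p(1) + p(2) = 0.
Substituting the known values and solving for p(1):
  -2·p(1) = 14
  p(1) = -7.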